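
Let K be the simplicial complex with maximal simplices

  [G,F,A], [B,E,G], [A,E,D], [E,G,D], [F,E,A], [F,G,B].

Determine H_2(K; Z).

K has 6 vertices, 12 edges, 6 triangles.
rank ∂_2 = 6, rank ∂_3 = 0 ⇒ b_2 = 6 − 6 − 0 = 0. So H_2 ≅ 0.

H_2 = 0.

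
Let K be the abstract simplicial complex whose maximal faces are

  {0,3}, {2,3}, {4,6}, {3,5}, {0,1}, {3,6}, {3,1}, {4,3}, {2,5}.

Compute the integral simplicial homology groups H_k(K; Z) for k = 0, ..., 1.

H_0 = Z,  H_1 = Z^3.

K has 7 vertices, 9 edges.
rank ∂_0 = 0, rank ∂_1 = 6 ⇒ b_0 = 7 − 0 − 6 = 1; all invariant factors of ∂_1 are 1 so no torsion. So H_0 = Z.
rank ∂_1 = 6, rank ∂_2 = 0 ⇒ b_1 = 9 − 6 − 0 = 3. So H_1 = Z^3.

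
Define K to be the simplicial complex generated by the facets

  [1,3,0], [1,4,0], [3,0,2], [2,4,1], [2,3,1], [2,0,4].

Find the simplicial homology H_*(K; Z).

H_0 ≅ Z,  H_1 = 0,  H_2 ≅ Z.

Take the total order 0 < 1 < 2 < 3 < 4 on the vertex set. Then K (dimension 2) consists of the simplices:

  0-simplices (5): [0], [1], [2], [3], [4]
  1-simplices (9): [0,1], [0,2], [0,3], [0,4], [1,2], [1,3], [1,4], [2,3], [2,4]
  2-simplices (6): [0,1,3], [0,1,4], [0,2,3], [0,2,4], [1,2,3], [1,2,4]

giving chain groups C_0 ≅ Z^5, C_1 ≅ Z^9, C_2 ≅ Z^6.

The boundary map ∂_1: C_1 → C_0 is given by ∂[p,q] = [q] − [p]. For instance
  ∂[0,4] = [4] − [0].
The resulting 5×9 matrix has rank 4, and its Smith normal form has invariant factors (1,1,1,1).

The boundary map ∂_2: C_2 → C_1 acts by ∂[p,q,r] = [q,r] − [p,r] + [p,q]. For instance
  ∂[1,2,4] = [2,4] − [1,4] + [1,2],
  ∂[0,2,3] = [2,3] − [0,3] + [0,2].
The 9×6 boundary matrix has rank 5 and Smith normal form diag(1,1,1,1,1).

Reading off H_k = ker ∂_k / im ∂_{k+1}:

  H_0: rank C_0 − rank ∂_1 = 5 − 4 = 1, and the invariant factors of ∂_1 are all 1, so H_0 = Z.
  H_1: rank ker ∂_1 − rank ∂_2 = (9 − 4) − 5 = 0, and the invariant factors of ∂_2 are all 1, so H_1 = 0.
  H_2: rank ker ∂_2 − rank ∂_3 = (6 − 5) − 0 = 1, and there is no ∂_3, so H_2 = Z.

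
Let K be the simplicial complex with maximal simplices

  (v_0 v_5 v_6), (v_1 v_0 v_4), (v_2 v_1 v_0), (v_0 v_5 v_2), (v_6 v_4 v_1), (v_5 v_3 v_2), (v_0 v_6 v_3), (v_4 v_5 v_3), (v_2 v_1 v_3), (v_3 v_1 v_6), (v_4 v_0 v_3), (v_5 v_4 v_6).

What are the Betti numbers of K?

b_0 = 1, b_1 = 0, b_2 = 0.

Take the total order v_0 < v_1 < v_2 < v_3 < v_4 < v_5 < v_6 on the vertex set. Then K (dimension 2) consists of the simplices:

  0-simplices (7): [v_0], [v_1], [v_2], [v_3], [v_4], [v_5], [v_6]
  1-simplices (18): (18 of them)
  2-simplices (12): (12 of them)

so the chain groups are C_0 ≅ Z^7, C_1 ≅ Z^18, C_2 ≅ Z^12.

The boundary map ∂_1: C_1 → C_0 sends each edge [p,q] (with p < q) to q − p. For instance
  ∂[v_0,v_1] = [v_1] − [v_0].
This gives a 7×18 integer matrix of rank 6; reducing to Smith normal form yields diagonal entries (1,1,1,1,1,1).

Boundary ∂_2: C_2 → C_1 maps a triangle to the signed sum of its edges. For instance
  ∂[v_0,v_1,v_4] = [v_1,v_4] − [v_0,v_4] + [v_0,v_1],
  ∂[v_3,v_4,v_5] = [v_4,v_5] − [v_3,v_5] + [v_3,v_4].
The 18×12 boundary matrix has rank 12 and Smith normal form diag(1,1,1,1,1,1,1,1,1,1,1,2).

Computing H_k = (kernel of ∂_k) / (image of ∂_{k+1}):

  H_0: rank C_0 − rank ∂_1 = 7 − 6 = 1, and the invariant factors of ∂_1 are all 1, so H_0 = Z.
  H_1: rank ker ∂_1 − rank ∂_2 = (18 − 6) − 12 = 0, and ∂_2 has invariant factor 2 > 1, so H_1 = Z/2.
  H_2: rank ker ∂_2 − rank ∂_3 = (12 − 12) − 0 = 0, and there is no ∂_3, so H_2 = 0.

As a check, the Euler characteristic is 7 − 18 + 12 = 1, which agrees with 1 − 0 + 0 = 1.
(K is a triangulation of the real projective plane RP^2.)

Hence the Betti numbers are b_0 = 1, b_1 = 0, b_2 = 0.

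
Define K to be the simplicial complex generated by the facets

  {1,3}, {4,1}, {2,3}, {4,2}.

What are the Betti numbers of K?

We work with the vertex ordering 1 < 2 < 3 < 4. The simplices of K, each written with vertices in increasing order, are:

  0-simplices (4): [1], [2], [3], [4]
  1-simplices (4): [1,3], [1,4], [2,3], [2,4]

so the chain groups are C_0 ≅ Z^4, C_1 ≅ Z^4.

The boundary map ∂_1: C_1 → C_0 is given by ∂[p,q] = [q] − [p]. For instance
  ∂[1,4] = [4] − [1].
The 4×4 boundary matrix has rank 3 and Smith normal form diag(1,1,1).

From H_k ≅ ker(∂_k) / im(∂_{k+1}) we obtain:

  H_0: rank C_0 − rank ∂_1 = 4 − 3 = 1, and the invariant factors of ∂_1 are all 1, so H_0 = Z.
  H_1: rank ker ∂_1 − rank ∂_2 = (4 − 3) − 0 = 1, and there is no ∂_2, so H_1 = Z.

Hence the Betti numbers are b_0 = 1, b_1 = 1.

b_0 = 1, b_1 = 1.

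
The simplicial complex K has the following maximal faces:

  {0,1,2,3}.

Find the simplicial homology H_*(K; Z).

H_0 = Z,  H_1 = 0,  H_2 = 0,  H_3 = 0.

Fix the vertex order 0 < 1 < 2 < 3 and write every simplex with vertices in increasing order. Then dim K = 3 and the simplices of K are:

  0-simplices (4): [0], [1], [2], [3]
  1-simplices (6): [0,1], [0,2], [0,3], [1,2], [1,3], [2,3]
  2-simplices (4): [0,1,2], [0,1,3], [0,2,3], [1,2,3]
  3-simplices (1): [0,1,2,3]

so the chain groups are C_0 ≅ Z^4, C_1 ≅ Z^6, C_2 ≅ Z^4, C_3 ≅ Z^1.

The boundary map ∂_1: C_1 → C_0 is given by ∂[p,q] = [q] − [p]. For instance
  ∂[2,3] = [3] − [2].
As a 4×6 matrix over Z this has rank 3, with invariant factors (1,1,1).

The boundary map ∂_2: C_2 → C_1 sends each 2-simplex [p,q,r] to [q,r] − [p,r] + [p,q]. For instance
  ∂[0,1,3] = [1,3] − [0,3] + [0,1],
  ∂[1,2,3] = [2,3] − [1,3] + [1,2].
The 6×4 boundary matrix has rank 3 and Smith normal form diag(1,1,1).

Boundary ∂_3: C_3 → C_2 sends each 3-simplex σ to the alternating sum Σ_i (−1)^i (σ with its i-th vertex removed). For instance
  ∂[0,1,2,3] = [1,2,3] − [0,2,3] + [0,1,3] − [0,1,2].
The resulting 4×1 matrix has rank 1, and its Smith normal form has invariant factors (1).

Now H_k = ker ∂_k / im ∂_{k+1}, so:

  H_0: rank C_0 − rank ∂_1 = 4 − 3 = 1, and the invariant factors of ∂_1 are all 1, so H_0 ≅ Z.
  H_1: rank ker ∂_1 − rank ∂_2 = (6 − 3) − 3 = 0, and the invariant factors of ∂_2 are all 1, so H_1 ≅ 0.
  H_2: rank ker ∂_2 − rank ∂_3 = (4 − 3) − 1 = 0, and the invariant factors of ∂_3 are all 1, so H_2 ≅ 0.
  H_3: rank ker ∂_3 − rank ∂_4 = (1 − 1) − 0 = 0, and there is no ∂_4, so H_3 ≅ 0.

(K is a triangulation of the 3-simplex.)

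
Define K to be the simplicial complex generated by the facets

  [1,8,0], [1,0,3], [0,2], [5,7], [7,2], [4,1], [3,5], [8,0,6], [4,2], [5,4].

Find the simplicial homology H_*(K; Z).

H_0 ≅ Z,  H_1 ≅ Z^3,  H_2 = 0.

Take the total order 0 < 1 < 2 < 3 < 4 < 5 < 6 < 7 < 8 on the vertex set. Then K (dimension 2) consists of the simplices:

  0-simplices (9): [0], [1], [2], [3], [4], [5], [6], [7], [8]
  1-simplices (14): [0,1], [0,2], [0,3], [0,6], [0,8], [1,3], [1,4], [1,8], [2,4], [2,7], [3,5], [4,5], [5,7], [6,8]
  2-simplices (3): [0,1,3], [0,1,8], [0,6,8]

giving chain groups C_0 ≅ Z^9, C_1 ≅ Z^14, C_2 ≅ Z^3.

The boundary map ∂_1: C_1 → C_0 sends each edge [p,q] (with p < q) to q − p. For instance
  ∂[0,8] = [8] − [0].
As a 9×14 matrix over Z this has rank 8, with invariant factors (1,1,1,1,1,1,1,1).

The boundary map ∂_2: C_2 → C_1 maps a triangle to the signed sum of its edges. For instance
  ∂[0,1,3] = [1,3] − [0,3] + [0,1],
  ∂[0,1,8] = [1,8] − [0,8] + [0,1].
The 14×3 boundary matrix has rank 3 and Smith normal form diag(1,1,1).

From H_k ≅ ker(∂_k) / im(∂_{k+1}) we obtain:

  H_0: rank C_0 − rank ∂_1 = 9 − 8 = 1, and the invariant factors of ∂_1 are all 1, so H_0 ≅ Z.
  H_1: rank ker ∂_1 − rank ∂_2 = (14 − 8) − 3 = 3, and the invariant factors of ∂_2 are all 1, so H_1 ≅ Z^3.
  H_2: rank ker ∂_2 − rank ∂_3 = (3 − 3) − 0 = 0, and there is no ∂_3, so H_2 ≅ 0.

As a check, the Euler characteristic is 9 − 14 + 3 = -2, which agrees with 1 − 3 + 0 = -2.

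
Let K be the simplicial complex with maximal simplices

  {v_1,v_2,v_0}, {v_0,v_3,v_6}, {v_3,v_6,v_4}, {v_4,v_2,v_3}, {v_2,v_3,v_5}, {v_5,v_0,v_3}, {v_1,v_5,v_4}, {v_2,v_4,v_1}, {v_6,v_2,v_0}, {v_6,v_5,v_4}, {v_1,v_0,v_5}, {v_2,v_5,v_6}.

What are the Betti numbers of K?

Fix the vertex order v_0 < v_1 < v_2 < v_3 < v_4 < v_5 < v_6 and write every simplex with vertices in increasing order. Then dim K = 2 and the simplices of K are:

  0-simplices (7): [v_0], [v_1], [v_2], [v_3], [v_4], [v_5], [v_6]
  1-simplices (18): (18 of them)
  2-simplices (12): (12 of them)

so the chain groups are C_0 ≅ Z^7, C_1 ≅ Z^18, C_2 ≅ Z^12.

Boundary ∂_1: C_1 → C_0 maps an edge to its endpoints' difference, ∂[p,q] = q − p.
The 7×18 boundary matrix has rank 6 and Smith normal form diag(1,1,1,1,1,1).

The boundary map ∂_2: C_2 → C_1 maps a triangle to the signed sum of its edges. For instance
  ∂[v_4,v_5,v_6] = [v_5,v_6] − [v_4,v_6] + [v_4,v_5],
  ∂[v_2,v_3,v_5] = [v_3,v_5] − [v_2,v_5] + [v_2,v_3].
This gives a 18×12 integer matrix of rank 12; reducing to Smith normal form yields diagonal entries (1,1,1,1,1,1,1,1,1,1,1,2).

Now H_k = ker ∂_k / im ∂_{k+1}, so:

  H_0: rank C_0 − rank ∂_1 = 7 − 6 = 1, and the invariant factors of ∂_1 are all 1, so H_0 = Z.
  H_1: rank ker ∂_1 − rank ∂_2 = (18 − 6) − 12 = 0, and ∂_2 has invariant factor 2 > 1, so H_1 = Z/2.
  H_2: rank ker ∂_2 − rank ∂_3 = (12 − 12) − 0 = 0, and there is no ∂_3, so H_2 = 0.

(K is a triangulation of the real projective plane RP^2.)

Hence the Betti numbers are b_0 = 1, b_1 = 0, b_2 = 0.

b_0 = 1, b_1 = 0, b_2 = 0.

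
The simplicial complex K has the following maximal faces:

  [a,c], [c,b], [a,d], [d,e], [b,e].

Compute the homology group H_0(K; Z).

We work with the vertex ordering a < b < c < d < e. The simplices of K, each written with vertices in increasing order, are:

  0-simplices (5): a, b, c, d, e
  1-simplices (5): ac, ad, bc, be, de

giving chain groups C_0 ≅ Z^5, C_1 ≅ Z^5.

∂_1: C_1 → C_0 is given by ∂[p,q] = [q] − [p].
This gives a 5×5 integer matrix of rank 4; reducing to Smith normal form yields diagonal entries (1,1,1,1).

Reading off H_k = ker ∂_k / im ∂_{k+1}:

  H_0: rank C_0 − rank ∂_1 = 5 − 4 = 1, and the invariant factors of ∂_1 are all 1, so H_0 = Z.

H_0 = Z.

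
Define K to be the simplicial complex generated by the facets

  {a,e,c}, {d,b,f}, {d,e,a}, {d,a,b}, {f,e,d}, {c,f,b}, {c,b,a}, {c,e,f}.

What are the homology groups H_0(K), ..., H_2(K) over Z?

H_0 = Z,  H_1 = 0,  H_2 = Z.

Take the total order a < b < c < d < e < f on the vertex set. Then K (dimension 2) consists of the simplices:

  0-simplices (6): a, b, c, d, e, f
  1-simplices (12): ab, ac, ad, ae, bc, bd, bf, ce, cf, de, df, ef
  2-simplices (8): abc, abd, ace, ade, bcf, bdf, cef, def

giving chain groups C_0 ≅ Z^6, C_1 ≅ Z^12, C_2 ≅ Z^8.

The boundary map ∂_1: C_1 → C_0 maps an edge to its endpoints' difference, ∂[p,q] = q − p. For instance
  ∂bd = d − b.
This gives a 6×12 integer matrix of rank 5; reducing to Smith normal form yields diagonal entries (1,1,1,1,1).

∂_2: C_2 → C_1 sends each 2-simplex [p,q,r] to [q,r] − [p,r] + [p,q]. For instance
  ∂ace = ce − ae + ac,
  ∂ade = de − ae + ad.
The 12×8 boundary matrix has rank 7 and Smith normal form diag(1,1,1,1,1,1,1).

Computing H_k = (kernel of ∂_k) / (image of ∂_{k+1}):

  H_0: rank C_0 − rank ∂_1 = 6 − 5 = 1, and the invariant factors of ∂_1 are all 1, so H_0 = Z.
  H_1: rank ker ∂_1 − rank ∂_2 = (12 − 5) − 7 = 0, and the invariant factors of ∂_2 are all 1, so H_1 = 0.
  H_2: rank ker ∂_2 − rank ∂_3 = (8 − 7) − 0 = 1, and there is no ∂_3, so H_2 = Z.

As a check, the Euler characteristic is 6 − 12 + 8 = 2, which agrees with 1 − 0 + 1 = 2.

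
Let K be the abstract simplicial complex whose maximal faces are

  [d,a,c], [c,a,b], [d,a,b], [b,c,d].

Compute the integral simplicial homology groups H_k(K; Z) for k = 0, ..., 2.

H_0 ≅ Z,  H_1 = 0,  H_2 ≅ Z.

K has 4 vertices, 6 edges, 4 triangles.
rank ∂_0 = 0, rank ∂_1 = 3 ⇒ b_0 = 4 − 0 − 3 = 1; all invariant factors of ∂_1 are 1 so no torsion. So H_0 ≅ Z.
rank ∂_1 = 3, rank ∂_2 = 3 ⇒ b_1 = 6 − 3 − 3 = 0; all invariant factors of ∂_2 are 1 so no torsion. So H_1 ≅ 0.
rank ∂_2 = 3, rank ∂_3 = 0 ⇒ b_2 = 4 − 3 − 0 = 1. So H_2 ≅ Z.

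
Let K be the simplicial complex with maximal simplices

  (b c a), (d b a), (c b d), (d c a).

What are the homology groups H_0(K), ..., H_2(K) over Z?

H_0 = Z,  H_1 = 0,  H_2 = Z.

Order the vertices as a < b < c < d. Listing each simplex with vertices in this order, K has dimension 2 with simplices:

  0-simplices (4): a, b, c, d
  1-simplices (6): ab, ac, ad, bc, bd, cd
  2-simplices (4): abc, abd, acd, bcd

so the chain groups are C_0 ≅ Z^4, C_1 ≅ Z^6, C_2 ≅ Z^4.

Boundary ∂_1: C_1 → C_0 maps an edge to its endpoints' difference, ∂[p,q] = q − p. For instance
  ∂ab = b − a.
This gives a 4×6 integer matrix of rank 3; reducing to Smith normal form yields diagonal entries (1,1,1).

Boundary ∂_2: C_2 → C_1 acts by ∂[p,q,r] = [q,r] − [p,r] + [p,q]. For instance
  ∂acd = cd − ad + ac,
  ∂bcd = cd − bd + bc.
This gives a 6×4 integer matrix of rank 3; reducing to Smith normal form yields diagonal entries (1,1,1).

From H_k ≅ ker(∂_k) / im(∂_{k+1}) we obtain:

  H_0: rank C_0 − rank ∂_1 = 4 − 3 = 1, and the invariant factors of ∂_1 are all 1, so H_0 = Z.
  H_1: rank ker ∂_1 − rank ∂_2 = (6 − 3) − 3 = 0, and the invariant factors of ∂_2 are all 1, so H_1 = 0.
  H_2: rank ker ∂_2 − rank ∂_3 = (4 − 3) − 0 = 1, and there is no ∂_3, so H_2 = Z.

(K is a triangulation of the 2-sphere S^2.)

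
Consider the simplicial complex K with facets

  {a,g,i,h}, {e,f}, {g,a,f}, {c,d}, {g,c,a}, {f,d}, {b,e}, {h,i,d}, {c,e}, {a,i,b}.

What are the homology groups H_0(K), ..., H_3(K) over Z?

H_0 = Z,  H_1 = Z^4,  H_2 = 0,  H_3 = 0.

We work with the vertex ordering a < b < c < d < e < f < g < h < i. The simplices of K, each written with vertices in increasing order, are:

  0-simplices (9): a, b, c, d, e, f, g, h, i
  1-simplices (19): ab, ac, af, ag, ah, ai, be, bi, cd, ce, cg, df, dh, di, ef, fg, gh, gi, hi
  2-simplices (8): abi, acg, afg, agh, agi, ahi, dhi, ghi
  3-simplices (1): aghi

Hence C_0 ≅ Z^9, C_1 ≅ Z^19, C_2 ≅ Z^8, C_3 ≅ Z^1.

Boundary ∂_1: C_1 → C_0 is given by ∂[p,q] = [q] − [p]. For instance
  ∂ag = g − a.
The 9×19 boundary matrix has rank 8 and Smith normal form diag(1,1,1,1,1,1,1,1).

Boundary ∂_2: C_2 → C_1 acts by ∂[p,q,r] = [q,r] − [p,r] + [p,q]. For instance
  ∂dhi = hi − di + dh,
  ∂abi = bi − ai + ab.
As a 19×8 matrix over Z this has rank 7, with invariant factors (1,1,1,1,1,1,1).

The boundary map ∂_3: C_3 → C_2 sends each 3-simplex σ to the alternating sum Σ_i (−1)^i (σ with its i-th vertex removed). For instance
  ∂aghi = ghi − ahi + agi − agh.
This gives a 8×1 integer matrix of rank 1; reducing to Smith normal form yields diagonal entries (1).

Computing H_k = (kernel of ∂_k) / (image of ∂_{k+1}):

  H_0: rank C_0 − rank ∂_1 = 9 − 8 = 1, and the invariant factors of ∂_1 are all 1, so H_0 = Z.
  H_1: rank ker ∂_1 − rank ∂_2 = (19 − 8) − 7 = 4, and the invariant factors of ∂_2 are all 1, so H_1 = Z^4.
  H_2: rank ker ∂_2 − rank ∂_3 = (8 − 7) − 1 = 0, and the invariant factors of ∂_3 are all 1, so H_2 = 0.
  H_3: rank ker ∂_3 − rank ∂_4 = (1 − 1) − 0 = 0, and there is no ∂_4, so H_3 = 0.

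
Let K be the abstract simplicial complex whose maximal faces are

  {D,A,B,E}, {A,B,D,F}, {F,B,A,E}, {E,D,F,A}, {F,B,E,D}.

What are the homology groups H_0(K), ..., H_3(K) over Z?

K has 5 vertices, 10 edges, 10 triangles, 5 3-simplices.
rank ∂_0 = 0, rank ∂_1 = 4 ⇒ b_0 = 5 − 0 − 4 = 1; all invariant factors of ∂_1 are 1 so no torsion. So H_0 ≅ Z.
rank ∂_1 = 4, rank ∂_2 = 6 ⇒ b_1 = 10 − 4 − 6 = 0; all invariant factors of ∂_2 are 1 so no torsion. So H_1 ≅ 0.
rank ∂_2 = 6, rank ∂_3 = 4 ⇒ b_2 = 10 − 6 − 4 = 0; all invariant factors of ∂_3 are 1 so no torsion. So H_2 ≅ 0.
rank ∂_3 = 4, rank ∂_4 = 0 ⇒ b_3 = 5 − 4 − 0 = 1. So H_3 ≅ Z.

H_0 = Z,  H_1 = 0,  H_2 = 0,  H_3 = Z.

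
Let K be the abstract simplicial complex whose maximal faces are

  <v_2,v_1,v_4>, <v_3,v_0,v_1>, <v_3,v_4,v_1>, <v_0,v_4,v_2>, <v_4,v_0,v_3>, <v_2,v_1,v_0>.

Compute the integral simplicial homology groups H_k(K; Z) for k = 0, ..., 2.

H_0 ≅ Z,  H_1 = 0,  H_2 ≅ Z.

Take the total order v_0 < v_1 < v_2 < v_3 < v_4 on the vertex set. Then K (dimension 2) consists of the simplices:

  0-simplices (5): [v_0], [v_1], [v_2], [v_3], [v_4]
  1-simplices (9): [v_0,v_1], [v_0,v_2], [v_0,v_3], [v_0,v_4], [v_1,v_2], [v_1,v_3], [v_1,v_4], [v_2,v_4], [v_3,v_4]
  2-simplices (6): [v_0,v_1,v_2], [v_0,v_1,v_3], [v_0,v_2,v_4], [v_0,v_3,v_4], [v_1,v_2,v_4], [v_1,v_3,v_4]

so the chain groups are C_0 ≅ Z^5, C_1 ≅ Z^9, C_2 ≅ Z^6.

∂_1: C_1 → C_0 maps an edge to its endpoints' difference, ∂[p,q] = q − p.
The resulting 5×9 matrix has rank 4, and its Smith normal form has invariant factors (1,1,1,1).

The boundary map ∂_2: C_2 → C_1 maps a triangle to the signed sum of its edges. For instance
  ∂[v_0,v_1,v_3] = [v_1,v_3] − [v_0,v_3] + [v_0,v_1],
  ∂[v_1,v_3,v_4] = [v_3,v_4] − [v_1,v_4] + [v_1,v_3].
As a 9×6 matrix over Z this has rank 5, with invariant factors (1,1,1,1,1).

Computing H_k = (kernel of ∂_k) / (image of ∂_{k+1}):

  H_0: rank C_0 − rank ∂_1 = 5 − 4 = 1, and the invariant factors of ∂_1 are all 1, so H_0 = Z.
  H_1: rank ker ∂_1 − rank ∂_2 = (9 − 4) − 5 = 0, and the invariant factors of ∂_2 are all 1, so H_1 = 0.
  H_2: rank ker ∂_2 − rank ∂_3 = (6 − 5) − 0 = 1, and there is no ∂_3, so H_2 = Z.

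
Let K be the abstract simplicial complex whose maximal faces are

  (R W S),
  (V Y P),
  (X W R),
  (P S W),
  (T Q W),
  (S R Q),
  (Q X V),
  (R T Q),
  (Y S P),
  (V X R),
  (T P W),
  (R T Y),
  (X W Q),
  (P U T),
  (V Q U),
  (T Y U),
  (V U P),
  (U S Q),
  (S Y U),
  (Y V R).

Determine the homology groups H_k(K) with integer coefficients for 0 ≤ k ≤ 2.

K has 10 vertices, 30 edges, 20 triangles.
rank ∂_0 = 0, rank ∂_1 = 9 ⇒ b_0 = 10 − 0 − 9 = 1; all invariant factors of ∂_1 are 1 so no torsion. So H_0 ≅ Z.
rank ∂_1 = 9, rank ∂_2 = 20 ⇒ b_1 = 30 − 9 − 20 = 1; ∂_2 has invariant factor(s) [2] giving torsion. So H_1 ≅ Z ⊕ Z/2Z.
rank ∂_2 = 20, rank ∂_3 = 0 ⇒ b_2 = 20 − 20 − 0 = 0. So H_2 ≅ 0.

H_0 ≅ Z,  H_1 ≅ Z ⊕ Z/2Z,  H_2 = 0.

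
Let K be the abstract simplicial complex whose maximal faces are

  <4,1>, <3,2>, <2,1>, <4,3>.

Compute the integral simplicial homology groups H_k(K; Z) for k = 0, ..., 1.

H_0 ≅ Z,  H_1 ≅ Z.

Fix the vertex order 1 < 2 < 3 < 4 and write every simplex with vertices in increasing order. Then dim K = 1 and the simplices of K are:

  0-simplices (4): [1], [2], [3], [4]
  1-simplices (4): [1,2], [1,4], [2,3], [3,4]

Hence C_0 ≅ Z^4, C_1 ≅ Z^4.

Boundary ∂_1: C_1 → C_0 maps an edge to its endpoints' difference, ∂[p,q] = q − p. For instance
  ∂[1,4] = [4] − [1].
The resulting 4×4 matrix has rank 3, and its Smith normal form has invariant factors (1,1,1).

Reading off H_k = ker ∂_k / im ∂_{k+1}:

  H_0: rank C_0 − rank ∂_1 = 4 − 3 = 1, and the invariant factors of ∂_1 are all 1, so H_0 ≅ Z.
  H_1: rank ker ∂_1 − rank ∂_2 = (4 − 3) − 0 = 1, and there is no ∂_2, so H_1 ≅ Z.

As a check, the Euler characteristic is 4 − 4 = 0, which agrees with 1 − 1 = 0.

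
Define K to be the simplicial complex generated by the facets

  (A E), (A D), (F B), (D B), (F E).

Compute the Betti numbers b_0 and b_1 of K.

We work with the vertex ordering A < B < D < E < F. The simplices of K, each written with vertices in increasing order, are:

  0-simplices (5): A, B, D, E, F
  1-simplices (5): AD, AE, BD, BF, EF

giving chain groups C_0 ≅ Z^5, C_1 ≅ Z^5.

Boundary ∂_1: C_1 → C_0 is given by ∂[p,q] = [q] − [p].
The 5×5 boundary matrix has rank 4 and Smith normal form diag(1,1,1,1).

Now H_k = ker ∂_k / im ∂_{k+1}, so:

  H_0: rank C_0 − rank ∂_1 = 5 − 4 = 1, and the invariant factors of ∂_1 are all 1, so H_0 ≅ Z.
  H_1: rank ker ∂_1 − rank ∂_2 = (5 − 4) − 0 = 1, and there is no ∂_2, so H_1 ≅ Z.

As a check, the Euler characteristic is 5 − 5 = 0, which agrees with 1 − 1 = 0.

Hence the Betti numbers are b_0 = 1, b_1 = 1.

b_0 = 1, b_1 = 1.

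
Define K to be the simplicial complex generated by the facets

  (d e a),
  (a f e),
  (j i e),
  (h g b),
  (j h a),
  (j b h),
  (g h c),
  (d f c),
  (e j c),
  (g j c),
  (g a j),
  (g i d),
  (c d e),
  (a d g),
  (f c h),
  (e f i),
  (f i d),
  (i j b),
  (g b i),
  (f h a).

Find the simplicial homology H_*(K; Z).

H_0 = Z,  H_1 = Z × Z/2,  H_2 = 0.

Take the total order a < b < c < d < e < f < g < h < i < j on the vertex set. Then K (dimension 2) consists of the simplices:

  0-simplices (10): a, b, c, d, e, f, g, h, i, j
  1-simplices (30): ad, ae, af, ag, ah, aj, bg, bh, bi, bj, cd, ce, cf, cg, ch, cj, de, df, dg, di, ef, ei, ej, fh, fi, gh, gi, gj, hj, ij
  2-simplices (20): ade, adg, aef, afh, agj, ahj, bgh, bgi, bhj, bij, cde, cdf, cej, cfh, cgh, cgj, dfi, dgi, efi, eij

giving chain groups C_0 ≅ Z^10, C_1 ≅ Z^30, C_2 ≅ Z^20.

Boundary ∂_1: C_1 → C_0 maps an edge to its endpoints' difference, ∂[p,q] = q − p. For instance
  ∂dg = g − d.
As a 10×30 matrix over Z this has rank 9, with invariant factors (1,1,1,1,1,1,1,1,1).

The boundary map ∂_2: C_2 → C_1 sends each 2-simplex [p,q,r] to [q,r] − [p,r] + [p,q]. For instance
  ∂efi = fi − ei + ef,
  ∂ahj = hj − aj + ah.
The resulting 30×20 matrix has rank 20, and its Smith normal form has invariant factors (1,1,1,1,1,1,1,1,1,1,1,1,1,1,1,1,1,1,1,2).

Now H_k = ker ∂_k / im ∂_{k+1}, so:

  H_0: rank C_0 − rank ∂_1 = 10 − 9 = 1, and the invariant factors of ∂_1 are all 1, so H_0 = Z.
  H_1: rank ker ∂_1 − rank ∂_2 = (30 − 9) − 20 = 1, and ∂_2 has invariant factor 2 > 1, so H_1 = Z × Z/2.
  H_2: rank ker ∂_2 − rank ∂_3 = (20 − 20) − 0 = 0, and there is no ∂_3, so H_2 = 0.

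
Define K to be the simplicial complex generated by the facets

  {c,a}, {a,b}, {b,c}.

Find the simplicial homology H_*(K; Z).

H_0 = Z,  H_1 = Z.

We work with the vertex ordering a < b < c. The simplices of K, each written with vertices in increasing order, are:

  0-simplices (3): a, b, c
  1-simplices (3): ab, ac, bc

giving chain groups C_0 ≅ Z^3, C_1 ≅ Z^3.

The boundary map ∂_1: C_1 → C_0 is given by ∂[p,q] = [q] − [p].
The resulting 3×3 matrix has rank 2, and its Smith normal form has invariant factors (1,1).

Now H_k = ker ∂_k / im ∂_{k+1}, so:

  H_0: rank C_0 − rank ∂_1 = 3 − 2 = 1, and the invariant factors of ∂_1 are all 1, so H_0 ≅ Z.
  H_1: rank ker ∂_1 − rank ∂_2 = (3 − 2) − 0 = 1, and there is no ∂_2, so H_1 ≅ Z.

As a check, the Euler characteristic is 3 − 3 = 0, which agrees with 1 − 1 = 0.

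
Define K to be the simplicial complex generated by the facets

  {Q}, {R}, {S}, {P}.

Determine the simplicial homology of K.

Take the total order P < Q < R < S on the vertex set. Then K (dimension 0) consists of the simplices:

  0-simplices (4): P, Q, R, S

Hence C_0 ≅ Z^4.

Now H_k = ker ∂_k / im ∂_{k+1}, so:

  H_0: rank C_0 − rank ∂_1 = 4 − 0 = 4, and there is no ∂_1, so H_0 = Z^4.

H_0 ≅ Z^4.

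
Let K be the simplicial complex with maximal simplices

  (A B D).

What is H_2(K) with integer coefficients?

H_2 = 0.

K has 3 vertices, 3 edges, 1 triangle.
rank ∂_2 = 1, rank ∂_3 = 0 ⇒ b_2 = 1 − 1 − 0 = 0. So H_2 = 0.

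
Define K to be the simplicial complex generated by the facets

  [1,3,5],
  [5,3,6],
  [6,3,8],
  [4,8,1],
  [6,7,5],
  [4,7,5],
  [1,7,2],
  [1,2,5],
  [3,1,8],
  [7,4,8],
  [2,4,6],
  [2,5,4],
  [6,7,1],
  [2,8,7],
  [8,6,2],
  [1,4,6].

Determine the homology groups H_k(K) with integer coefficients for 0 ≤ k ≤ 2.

H_0 ≅ Z,  H_1 ≅ Z^2,  H_2 ≅ Z.

Take the total order 1 < 2 < 3 < 4 < 5 < 6 < 7 < 8 on the vertex set. Then K (dimension 2) consists of the simplices:

  0-simplices (8): [1], [2], [3], [4], [5], [6], [7], [8]
  1-simplices (24): (24 of them)
  2-simplices (16): [1,2,5], [1,2,7], [1,3,5], [1,3,8], [1,4,6], [1,4,8], [1,6,7], [2,4,5], [2,4,6], [2,6,8], [2,7,8], [3,5,6], [3,6,8], [4,5,7], [4,7,8], [5,6,7]

so the chain groups are C_0 ≅ Z^8, C_1 ≅ Z^24, C_2 ≅ Z^16.

∂_1: C_1 → C_0 is given by ∂[p,q] = [q] − [p]. For instance
  ∂[1,2] = [2] − [1].
This gives a 8×24 integer matrix of rank 7; reducing to Smith normal form yields diagonal entries (1,1,1,1,1,1,1).

Boundary ∂_2: C_2 → C_1 acts by ∂[p,q,r] = [q,r] − [p,r] + [p,q]. For instance
  ∂[2,6,8] = [6,8] − [2,8] + [2,6],
  ∂[1,4,8] = [4,8] − [1,8] + [1,4].
As a 24×16 matrix over Z this has rank 15, with invariant factors (1,1,1,1,1,1,1,1,1,1,1,1,1,1,1).

From H_k ≅ ker(∂_k) / im(∂_{k+1}) we obtain:

  H_0: rank C_0 − rank ∂_1 = 8 − 7 = 1, and the invariant factors of ∂_1 are all 1, so H_0 = Z.
  H_1: rank ker ∂_1 − rank ∂_2 = (24 − 7) − 15 = 2, and the invariant factors of ∂_2 are all 1, so H_1 = Z^2.
  H_2: rank ker ∂_2 − rank ∂_3 = (16 − 15) − 0 = 1, and there is no ∂_3, so H_2 = Z.

(K is a triangulation of the torus T^2.)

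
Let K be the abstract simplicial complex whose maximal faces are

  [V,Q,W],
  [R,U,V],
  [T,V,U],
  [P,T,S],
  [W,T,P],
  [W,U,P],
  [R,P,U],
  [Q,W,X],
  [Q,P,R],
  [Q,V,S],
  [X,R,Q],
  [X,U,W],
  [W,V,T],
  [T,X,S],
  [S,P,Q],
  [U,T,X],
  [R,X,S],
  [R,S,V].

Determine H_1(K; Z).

H_1 = Z ⊕ Z/2.

K has 9 vertices, 27 edges, 18 triangles.
rank ∂_1 = 8, rank ∂_2 = 18 ⇒ b_1 = 27 − 8 − 18 = 1; ∂_2 has invariant factor(s) [2] giving torsion. So H_1 ≅ Z ⊕ Z/2.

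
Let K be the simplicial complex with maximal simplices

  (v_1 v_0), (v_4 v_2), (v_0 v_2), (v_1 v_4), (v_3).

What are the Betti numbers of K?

b_0 = 2, b_1 = 1.

Order the vertices as v_0 < v_1 < v_2 < v_3 < v_4. Listing each simplex with vertices in this order, K has dimension 1 with simplices:

  0-simplices (5): [v_0], [v_1], [v_2], [v_3], [v_4]
  1-simplices (4): [v_0,v_1], [v_0,v_2], [v_1,v_4], [v_2,v_4]

giving chain groups C_0 ≅ Z^5, C_1 ≅ Z^4.

Boundary ∂_1: C_1 → C_0 sends each edge [p,q] (with p < q) to q − p.
This gives a 5×4 integer matrix of rank 3; reducing to Smith normal form yields diagonal entries (1,1,1).

From H_k ≅ ker(∂_k) / im(∂_{k+1}) we obtain:

  H_0: rank C_0 − rank ∂_1 = 5 − 3 = 2, and the invariant factors of ∂_1 are all 1, so H_0 = Z^2.
  H_1: rank ker ∂_1 − rank ∂_2 = (4 − 3) − 0 = 1, and there is no ∂_2, so H_1 = Z.

As a check, the Euler characteristic is 5 − 4 = 1, which agrees with 2 − 1 = 1.

Hence the Betti numbers are b_0 = 2, b_1 = 1.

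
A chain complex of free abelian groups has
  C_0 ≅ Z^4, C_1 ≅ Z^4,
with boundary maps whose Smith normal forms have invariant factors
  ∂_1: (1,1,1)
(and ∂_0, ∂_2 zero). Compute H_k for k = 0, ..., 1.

H_0: b_0 = 4 − 0 − 3 = 1; torsion from ∂_1 factors > 1: none. So H_0 ≅ Z.
H_1: b_1 = 4 − 3 − 0 = 1; torsion from ∂_2 factors > 1: none. So H_1 ≅ Z.

H_0 ≅ Z,  H_1 ≅ Z.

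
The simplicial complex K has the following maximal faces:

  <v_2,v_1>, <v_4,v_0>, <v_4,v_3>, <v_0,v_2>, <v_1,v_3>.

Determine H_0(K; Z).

H_0 ≅ Z.

Order the vertices as v_0 < v_1 < v_2 < v_3 < v_4. Listing each simplex with vertices in this order, K has dimension 1 with simplices:

  0-simplices (5): [v_0], [v_1], [v_2], [v_3], [v_4]
  1-simplices (5): [v_0,v_2], [v_0,v_4], [v_1,v_2], [v_1,v_3], [v_3,v_4]

so the chain groups are C_0 ≅ Z^5, C_1 ≅ Z^5.

The boundary map ∂_1: C_1 → C_0 maps an edge to its endpoints' difference, ∂[p,q] = q − p. For instance
  ∂[v_3,v_4] = [v_4] − [v_3].
This gives a 5×5 integer matrix of rank 4; reducing to Smith normal form yields diagonal entries (1,1,1,1).

Reading off H_k = ker ∂_k / im ∂_{k+1}:

  H_0: rank C_0 − rank ∂_1 = 5 − 4 = 1, and the invariant factors of ∂_1 are all 1, so H_0 = Z.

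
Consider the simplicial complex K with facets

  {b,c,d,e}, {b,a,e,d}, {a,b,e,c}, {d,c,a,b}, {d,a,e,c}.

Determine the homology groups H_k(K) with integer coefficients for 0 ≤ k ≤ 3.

H_0 ≅ Z,  H_1 = 0,  H_2 = 0,  H_3 ≅ Z.

Order the vertices as a < b < c < d < e. Listing each simplex with vertices in this order, K has dimension 3 with simplices:

  0-simplices (5): a, b, c, d, e
  1-simplices (10): ab, ac, ad, ae, bc, bd, be, cd, ce, de
  2-simplices (10): abc, abd, abe, acd, ace, ade, bcd, bce, bde, cde
  3-simplices (5): abcd, abce, abde, acde, bcde

Hence C_0 ≅ Z^5, C_1 ≅ Z^10, C_2 ≅ Z^10, C_3 ≅ Z^5.

Boundary ∂_1: C_1 → C_0 sends each edge [p,q] (with p < q) to q − p. For instance
  ∂bd = d − b.
As a 5×10 matrix over Z this has rank 4, with invariant factors (1,1,1,1).

Boundary ∂_2: C_2 → C_1 sends each 2-simplex [p,q,r] to [q,r] − [p,r] + [p,q]. For instance
  ∂ade = de − ae + ad,
  ∂bde = de − be + bd.
The resulting 10×10 matrix has rank 6, and its Smith normal form has invariant factors (1,1,1,1,1,1).

Boundary ∂_3: C_3 → C_2 sends each 3-simplex σ to the alternating sum Σ_i (−1)^i (σ with its i-th vertex removed). For instance
  ∂bcde = cde − bde + bce − bcd,
  ∂abde = bde − ade + abe − abd.
The resulting 10×5 matrix has rank 4, and its Smith normal form has invariant factors (1,1,1,1).

Reading off H_k = ker ∂_k / im ∂_{k+1}:

  H_0: rank C_0 − rank ∂_1 = 5 − 4 = 1, and the invariant factors of ∂_1 are all 1, so H_0 = Z.
  H_1: rank ker ∂_1 − rank ∂_2 = (10 − 4) − 6 = 0, and the invariant factors of ∂_2 are all 1, so H_1 = 0.
  H_2: rank ker ∂_2 − rank ∂_3 = (10 − 6) − 4 = 0, and the invariant factors of ∂_3 are all 1, so H_2 = 0.
  H_3: rank ker ∂_3 − rank ∂_4 = (5 − 4) − 0 = 1, and there is no ∂_4, so H_3 = Z.

As a check, the Euler characteristic is 5 − 10 + 10 − 5 = 0, which agrees with 1 − 0 + 0 − 1 = 0.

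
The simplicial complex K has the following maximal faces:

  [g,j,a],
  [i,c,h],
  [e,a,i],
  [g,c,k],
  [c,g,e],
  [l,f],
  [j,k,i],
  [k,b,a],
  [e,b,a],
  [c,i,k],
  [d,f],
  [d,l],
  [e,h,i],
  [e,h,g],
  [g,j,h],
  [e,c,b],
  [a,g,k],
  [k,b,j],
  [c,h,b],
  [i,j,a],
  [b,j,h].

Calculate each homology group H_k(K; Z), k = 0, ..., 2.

H_0 = Z^2,  H_1 = Z^2 × Z/2,  H_2 = 0.

Fix the vertex order a < b < c < d < e < f < g < h < i < j < k < l and write every simplex with vertices in increasing order. Then dim K = 2 and the simplices of K are:

  0-simplices (12): a, b, c, d, e, f, g, h, i, j, k, l
  1-simplices (30): ab, ae, ag, ai, aj, ak, bc, be, bh, bj, bk, ce, cg, ch, ci, ck, df, dl, eg, eh, ei, fl, gh, gj, gk, hi, hj, ij, ik, jk
  2-simplices (18): abe, abk, aei, agj, agk, aij, bce, bch, bhj, bjk, ceg, cgk, chi, cik, egh, ehi, ghj, ijk

so the chain groups are C_0 ≅ Z^12, C_1 ≅ Z^30, C_2 ≅ Z^18.

∂_1: C_1 → C_0 is given by ∂[p,q] = [q] − [p].
The resulting 12×30 matrix has rank 10, and its Smith normal form has invariant factors (1,1,1,1,1,1,1,1,1,1).

Boundary ∂_2: C_2 → C_1 maps a triangle to the signed sum of its edges. For instance
  ∂bjk = jk − bk + bj,
  ∂agk = gk − ak + ag.
The 30×18 boundary matrix has rank 18 and Smith normal form diag(1,1,1,1,1,1,1,1,1,1,1,1,1,1,1,1,1,2).

From H_k ≅ ker(∂_k) / im(∂_{k+1}) we obtain:

  H_0: rank C_0 − rank ∂_1 = 12 − 10 = 2, and the invariant factors of ∂_1 are all 1, so H_0 ≅ Z^2.
  H_1: rank ker ∂_1 − rank ∂_2 = (30 − 10) − 18 = 2, and ∂_2 has invariant factor 2 > 1, so H_1 ≅ Z^2 × Z/2.
  H_2: rank ker ∂_2 − rank ∂_3 = (18 − 18) − 0 = 0, and there is no ∂_3, so H_2 ≅ 0.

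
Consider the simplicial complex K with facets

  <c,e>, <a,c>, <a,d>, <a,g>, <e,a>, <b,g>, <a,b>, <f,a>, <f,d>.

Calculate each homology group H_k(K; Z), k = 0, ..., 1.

H_0 ≅ Z,  H_1 ≅ Z^3.

K has 7 vertices, 9 edges.
rank ∂_0 = 0, rank ∂_1 = 6 ⇒ b_0 = 7 − 0 − 6 = 1; all invariant factors of ∂_1 are 1 so no torsion. So H_0 ≅ Z.
rank ∂_1 = 6, rank ∂_2 = 0 ⇒ b_1 = 9 − 6 − 0 = 3. So H_1 ≅ Z^3.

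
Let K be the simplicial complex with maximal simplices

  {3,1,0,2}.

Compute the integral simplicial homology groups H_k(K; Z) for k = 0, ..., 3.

Order the vertices as 0 < 1 < 2 < 3. Listing each simplex with vertices in this order, K has dimension 3 with simplices:

  0-simplices (4): [0], [1], [2], [3]
  1-simplices (6): [0,1], [0,2], [0,3], [1,2], [1,3], [2,3]
  2-simplices (4): [0,1,2], [0,1,3], [0,2,3], [1,2,3]
  3-simplices (1): [0,1,2,3]

giving chain groups C_0 ≅ Z^4, C_1 ≅ Z^6, C_2 ≅ Z^4, C_3 ≅ Z^1.

∂_1: C_1 → C_0 is given by ∂[p,q] = [q] − [p]. For instance
  ∂[1,2] = [2] − [1].
As a 4×6 matrix over Z this has rank 3, with invariant factors (1,1,1).

∂_2: C_2 → C_1 acts by ∂[p,q,r] = [q,r] − [p,r] + [p,q]. For instance
  ∂[1,2,3] = [2,3] − [1,3] + [1,2],
  ∂[0,1,3] = [1,3] − [0,3] + [0,1].
The 6×4 boundary matrix has rank 3 and Smith normal form diag(1,1,1).

The boundary map ∂_3: C_3 → C_2 sends each 3-simplex σ to the alternating sum Σ_i (−1)^i (σ with its i-th vertex removed). For instance
  ∂[0,1,2,3] = [1,2,3] − [0,2,3] + [0,1,3] − [0,1,2].
This gives a 4×1 integer matrix of rank 1; reducing to Smith normal form yields diagonal entries (1).

Reading off H_k = ker ∂_k / im ∂_{k+1}:

  H_0: rank C_0 − rank ∂_1 = 4 − 3 = 1, and the invariant factors of ∂_1 are all 1, so H_0 ≅ Z.
  H_1: rank ker ∂_1 − rank ∂_2 = (6 − 3) − 3 = 0, and the invariant factors of ∂_2 are all 1, so H_1 ≅ 0.
  H_2: rank ker ∂_2 − rank ∂_3 = (4 − 3) − 1 = 0, and the invariant factors of ∂_3 are all 1, so H_2 ≅ 0.
  H_3: rank ker ∂_3 − rank ∂_4 = (1 − 1) − 0 = 0, and there is no ∂_4, so H_3 ≅ 0.

(K is a triangulation of the 3-simplex.)

H_0 ≅ Z,  H_1 = 0,  H_2 = 0,  H_3 = 0.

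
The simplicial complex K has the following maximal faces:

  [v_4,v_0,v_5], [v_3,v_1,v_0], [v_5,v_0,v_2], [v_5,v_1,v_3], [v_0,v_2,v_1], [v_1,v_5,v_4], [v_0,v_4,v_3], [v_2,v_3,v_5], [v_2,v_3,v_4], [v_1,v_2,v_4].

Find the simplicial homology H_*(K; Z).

Fix the vertex order v_0 < v_1 < v_2 < v_3 < v_4 < v_5 and write every simplex with vertices in increasing order. Then dim K = 2 and the simplices of K are:

  0-simplices (6): [v_0], [v_1], [v_2], [v_3], [v_4], [v_5]
  1-simplices (15): (15 of them)
  2-simplices (10): [v_0,v_1,v_2], [v_0,v_1,v_3], [v_0,v_2,v_5], [v_0,v_3,v_4], [v_0,v_4,v_5], [v_1,v_2,v_4], [v_1,v_3,v_5], [v_1,v_4,v_5], [v_2,v_3,v_4], [v_2,v_3,v_5]

giving chain groups C_0 ≅ Z^6, C_1 ≅ Z^15, C_2 ≅ Z^10.

The boundary map ∂_1: C_1 → C_0 sends each edge [p,q] (with p < q) to q − p.
The 6×15 boundary matrix has rank 5 and Smith normal form diag(1,1,1,1,1).

The boundary map ∂_2: C_2 → C_1 acts by ∂[p,q,r] = [q,r] − [p,r] + [p,q]. For instance
  ∂[v_1,v_4,v_5] = [v_4,v_5] − [v_1,v_5] + [v_1,v_4],
  ∂[v_0,v_2,v_5] = [v_2,v_5] − [v_0,v_5] + [v_0,v_2].
The resulting 15×10 matrix has rank 10, and its Smith normal form has invariant factors (1,1,1,1,1,1,1,1,1,2).

Computing H_k = (kernel of ∂_k) / (image of ∂_{k+1}):

  H_0: rank C_0 − rank ∂_1 = 6 − 5 = 1, and the invariant factors of ∂_1 are all 1, so H_0 = Z.
  H_1: rank ker ∂_1 − rank ∂_2 = (15 − 5) − 10 = 0, and ∂_2 has invariant factor 2 > 1, so H_1 = Z_2.
  H_2: rank ker ∂_2 − rank ∂_3 = (10 − 10) − 0 = 0, and there is no ∂_3, so H_2 = 0.

H_0 = Z,  H_1 = Z_2,  H_2 = 0.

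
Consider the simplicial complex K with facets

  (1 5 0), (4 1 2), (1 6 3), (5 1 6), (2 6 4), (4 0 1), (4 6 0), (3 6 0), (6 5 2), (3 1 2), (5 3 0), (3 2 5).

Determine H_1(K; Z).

Take the total order 0 < 1 < 2 < 3 < 4 < 5 < 6 on the vertex set. Then K (dimension 2) consists of the simplices:

  0-simplices (7): [0], [1], [2], [3], [4], [5], [6]
  1-simplices (18): [0,1], [0,3], [0,4], [0,5], [0,6], [1,2], [1,3], [1,4], [1,5], [1,6], [2,3], [2,4], [2,5], [2,6], [3,5], [3,6], [4,6], [5,6]
  2-simplices (12): [0,1,4], [0,1,5], [0,3,5], [0,3,6], [0,4,6], [1,2,3], [1,2,4], [1,3,6], [1,5,6], [2,3,5], [2,4,6], [2,5,6]

giving chain groups C_0 ≅ Z^7, C_1 ≅ Z^18, C_2 ≅ Z^12.

∂_1: C_1 → C_0 is given by ∂[p,q] = [q] − [p]. For instance
  ∂[5,6] = [6] − [5].
As a 7×18 matrix over Z this has rank 6, with invariant factors (1,1,1,1,1,1).

The boundary map ∂_2: C_2 → C_1 acts by ∂[p,q,r] = [q,r] − [p,r] + [p,q]. For instance
  ∂[2,4,6] = [4,6] − [2,6] + [2,4],
  ∂[2,3,5] = [3,5] − [2,5] + [2,3].
The 18×12 boundary matrix has rank 12 and Smith normal form diag(1,1,1,1,1,1,1,1,1,1,1,2).

Reading off H_k = ker ∂_k / im ∂_{k+1}:

  H_1: rank ker ∂_1 − rank ∂_2 = (18 − 6) − 12 = 0, and ∂_2 has invariant factor 2 > 1, so H_1 ≅ Z/2Z.

(K is a triangulation of the real projective plane RP^2.)

H_1 ≅ Z/2Z.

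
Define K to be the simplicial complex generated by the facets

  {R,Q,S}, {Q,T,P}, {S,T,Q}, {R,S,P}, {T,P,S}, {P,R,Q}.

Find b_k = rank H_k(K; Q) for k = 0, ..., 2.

Fix the vertex order P < Q < R < S < T and write every simplex with vertices in increasing order. Then dim K = 2 and the simplices of K are:

  0-simplices (5): P, Q, R, S, T
  1-simplices (9): PQ, PR, PS, PT, QR, QS, QT, RS, ST
  2-simplices (6): PQR, PQT, PRS, PST, QRS, QST

so the chain groups are C_0 ≅ Z^5, C_1 ≅ Z^9, C_2 ≅ Z^6.

∂_1: C_1 → C_0 maps an edge to its endpoints' difference, ∂[p,q] = q − p. For instance
  ∂ST = T − S.
The resulting 5×9 matrix has rank 4, and its Smith normal form has invariant factors (1,1,1,1).

Boundary ∂_2: C_2 → C_1 maps a triangle to the signed sum of its edges. For instance
  ∂PQR = QR − PR + PQ,
  ∂QST = ST − QT + QS.
As a 9×6 matrix over Z this has rank 5, with invariant factors (1,1,1,1,1).

From H_k ≅ ker(∂_k) / im(∂_{k+1}) we obtain:

  H_0: rank C_0 − rank ∂_1 = 5 − 4 = 1, and the invariant factors of ∂_1 are all 1, so H_0 ≅ Z.
  H_1: rank ker ∂_1 − rank ∂_2 = (9 − 4) − 5 = 0, and the invariant factors of ∂_2 are all 1, so H_1 ≅ 0.
  H_2: rank ker ∂_2 − rank ∂_3 = (6 − 5) − 0 = 1, and there is no ∂_3, so H_2 ≅ Z.

(K is a triangulation of the 2-sphere S^2.)

Hence the Betti numbers are b_0 = 1, b_1 = 0, b_2 = 1.

b_0 = 1, b_1 = 0, b_2 = 1.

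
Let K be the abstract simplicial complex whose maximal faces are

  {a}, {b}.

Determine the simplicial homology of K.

Order the vertices as a < b. Listing each simplex with vertices in this order, K has dimension 0 with simplices:

  0-simplices (2): a, b

Hence C_0 ≅ Z^2.

Reading off H_k = ker ∂_k / im ∂_{k+1}:

  H_0: rank C_0 − rank ∂_1 = 2 − 0 = 2, and there is no ∂_1, so H_0 ≅ Z^2.

H_0 ≅ Z^2.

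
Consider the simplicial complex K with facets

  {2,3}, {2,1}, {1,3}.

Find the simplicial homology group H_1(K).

H_1 ≅ Z.

We work with the vertex ordering 1 < 2 < 3. The simplices of K, each written with vertices in increasing order, are:

  0-simplices (3): [1], [2], [3]
  1-simplices (3): [1,2], [1,3], [2,3]

Hence C_0 ≅ Z^3, C_1 ≅ Z^3.

∂_1: C_1 → C_0 is given by ∂[p,q] = [q] − [p].
The 3×3 boundary matrix has rank 2 and Smith normal form diag(1,1).

Computing H_k = (kernel of ∂_k) / (image of ∂_{k+1}):

  H_1: rank ker ∂_1 − rank ∂_2 = (3 − 2) − 0 = 1, and there is no ∂_2, so H_1 = Z.

(K is a triangulation of the circle S^1.)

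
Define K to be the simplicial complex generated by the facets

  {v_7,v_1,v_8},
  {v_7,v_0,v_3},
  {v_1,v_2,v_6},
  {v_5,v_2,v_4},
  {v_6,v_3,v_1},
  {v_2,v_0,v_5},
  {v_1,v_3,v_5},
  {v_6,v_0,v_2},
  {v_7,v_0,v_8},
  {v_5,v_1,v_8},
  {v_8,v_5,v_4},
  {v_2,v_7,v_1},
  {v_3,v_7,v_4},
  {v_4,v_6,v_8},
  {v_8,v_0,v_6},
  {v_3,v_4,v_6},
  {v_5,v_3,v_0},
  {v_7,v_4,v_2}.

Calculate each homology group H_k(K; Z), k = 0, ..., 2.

H_0 = Z,  H_1 = Z^2,  H_2 = Z.

We work with the vertex ordering v_0 < v_1 < v_2 < v_3 < v_4 < v_5 < v_6 < v_7 < v_8. The simplices of K, each written with vertices in increasing order, are:

  0-simplices (9): [v_0], [v_1], [v_2], [v_3], [v_4], [v_5], [v_6], [v_7], [v_8]
  1-simplices (27): (27 of them)
  2-simplices (18): (18 of them)

so the chain groups are C_0 ≅ Z^9, C_1 ≅ Z^27, C_2 ≅ Z^18.

∂_1: C_1 → C_0 is given by ∂[p,q] = [q] − [p]. For instance
  ∂[v_0,v_2] = [v_2] − [v_0].
The 9×27 boundary matrix has rank 8 and Smith normal form diag(1,1,1,1,1,1,1,1).

∂_2: C_2 → C_1 acts by ∂[p,q,r] = [q,r] − [p,r] + [p,q]. For instance
  ∂[v_1,v_5,v_8] = [v_5,v_8] − [v_1,v_8] + [v_1,v_5],
  ∂[v_2,v_4,v_7] = [v_4,v_7] − [v_2,v_7] + [v_2,v_4].
This gives a 27×18 integer matrix of rank 17; reducing to Smith normal form yields diagonal entries (1,1,1,1,1,1,1,1,1,1,1,1,1,1,1,1,1).

Reading off H_k = ker ∂_k / im ∂_{k+1}:

  H_0: rank C_0 − rank ∂_1 = 9 − 8 = 1, and the invariant factors of ∂_1 are all 1, so H_0 ≅ Z.
  H_1: rank ker ∂_1 − rank ∂_2 = (27 − 8) − 17 = 2, and the invariant factors of ∂_2 are all 1, so H_1 ≅ Z^2.
  H_2: rank ker ∂_2 − rank ∂_3 = (18 − 17) − 0 = 1, and there is no ∂_3, so H_2 ≅ Z.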